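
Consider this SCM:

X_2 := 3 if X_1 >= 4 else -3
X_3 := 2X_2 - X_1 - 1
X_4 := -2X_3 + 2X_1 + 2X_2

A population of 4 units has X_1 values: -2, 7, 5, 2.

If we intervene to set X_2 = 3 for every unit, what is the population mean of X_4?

Under do(X_2=3), X_2's equation is replaced by X_2=3 for every unit. Per-unit X_4: -12, 24, 16, 4. Mean = 8.

8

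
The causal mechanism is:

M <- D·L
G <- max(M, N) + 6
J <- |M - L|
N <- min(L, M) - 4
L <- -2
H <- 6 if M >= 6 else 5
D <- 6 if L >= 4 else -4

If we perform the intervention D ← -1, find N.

do(D=-1) replaces the equation D <- 6 if L >= 4 else -4 with the constant D = -1.
M = D·L  [with D=-1, L=-2]  = 2
N = min(L, M) - 4  [with L=-2, M=2]  = -6

-6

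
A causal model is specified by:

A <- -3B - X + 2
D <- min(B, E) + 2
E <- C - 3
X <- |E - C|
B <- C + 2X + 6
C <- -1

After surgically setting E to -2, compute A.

-20

Under do(E=-2), the mechanism E <- C - 3 is discarded; E is fixed at -2.
X = |E - C|  [with E=-2, C=-1]  = 1
B = C + 2X + 6  [with C=-1, X=1]  = 7
A = -3B - X + 2  [with B=7, X=1]  = -20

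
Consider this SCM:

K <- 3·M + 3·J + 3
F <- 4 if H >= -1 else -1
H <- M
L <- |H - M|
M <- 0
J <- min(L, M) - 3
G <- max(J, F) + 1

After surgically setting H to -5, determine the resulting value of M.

0

Under do(H=-5), the mechanism H <- M is discarded; H is fixed at -5.
M is not downstream of the intervention, so its value is determined by the original equations.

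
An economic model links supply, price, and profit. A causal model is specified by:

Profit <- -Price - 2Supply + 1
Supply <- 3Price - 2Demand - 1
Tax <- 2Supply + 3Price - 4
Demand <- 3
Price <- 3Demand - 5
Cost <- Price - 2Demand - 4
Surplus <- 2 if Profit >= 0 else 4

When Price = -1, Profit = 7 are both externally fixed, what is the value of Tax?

-27

Setting Price = -1, Profit = 7 by intervention discards those variables' equations.
Supply = 3Price - 2Demand - 1  [with Price=-1, Demand=3]  = -10
Tax = 2Supply + 3Price - 4  [with Supply=-10, Price=-1]  = -27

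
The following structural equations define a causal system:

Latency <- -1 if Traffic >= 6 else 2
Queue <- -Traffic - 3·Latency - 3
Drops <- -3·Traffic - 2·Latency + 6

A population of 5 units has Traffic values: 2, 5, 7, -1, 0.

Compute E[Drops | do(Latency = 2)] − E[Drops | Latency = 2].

The intervention sets Latency=2 in all 5 units regardless of Traffic. Recomputing Drops per unit gives -4, -13, -19, 5, 2; average -5.8.
Conditioning on Latency=2 selects the 4 unit(s) with Traffic ∈ {2, 5, -1, 0}. Their Drops values: -4, -13, 5, 2. Mean = -2.5.
Difference = -5.8 − (-2.5) = -3.3.

-3.3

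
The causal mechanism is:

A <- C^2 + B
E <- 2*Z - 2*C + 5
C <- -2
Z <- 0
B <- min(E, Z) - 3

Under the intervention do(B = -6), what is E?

Under do(B=-6), the mechanism B <- min(E, Z) - 3 is discarded; B is fixed at -6.
Since E is not a descendant of the intervened variable, it is unaffected.
E = 2*Z - 2*C + 5  [with Z=0, C=-2]  = 9

9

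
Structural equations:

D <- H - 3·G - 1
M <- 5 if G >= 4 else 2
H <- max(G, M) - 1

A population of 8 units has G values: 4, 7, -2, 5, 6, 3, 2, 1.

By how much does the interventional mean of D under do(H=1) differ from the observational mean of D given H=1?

The intervention sets H=1 in all 8 units regardless of G. Recomputing D per unit gives -12, -21, 6, -15, -18, -9, -6, -3; average -9.75.
Observing H=1 restricts to units where H's equation naturally yields 1: G ∈ {-2, 2, 1}. In that subpopulation D = 6, -6, -3, mean -1.
Difference = -9.75 − (-1) = -8.75.

-8.75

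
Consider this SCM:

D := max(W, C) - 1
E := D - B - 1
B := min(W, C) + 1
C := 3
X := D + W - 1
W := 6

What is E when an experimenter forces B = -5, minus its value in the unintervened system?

9

Intervening sets B = -5 and removes its equation (B := min(W, C) + 1).
D = max(W, C) - 1  [with W=6, C=3]  = 5
E = D - B - 1  [with D=5, B=-5]  = 9
Without intervention: D = max(W, C) - 1  [with W=6, C=3]  = 5; B = min(W, C) + 1  [with W=6, C=3]  = 4; E = D - B - 1  [with D=5, B=4]  = 0.
Change = 9 − 0 = 9.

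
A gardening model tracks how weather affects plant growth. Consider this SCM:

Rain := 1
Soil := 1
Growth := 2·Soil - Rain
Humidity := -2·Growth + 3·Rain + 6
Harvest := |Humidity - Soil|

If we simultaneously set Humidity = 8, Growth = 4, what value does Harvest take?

The joint intervention fixes Humidity = 8, Growth = 4, removing each variable's own equation.
Harvest = |Humidity - Soil|  [with Humidity=8, Soil=1]  = 7

7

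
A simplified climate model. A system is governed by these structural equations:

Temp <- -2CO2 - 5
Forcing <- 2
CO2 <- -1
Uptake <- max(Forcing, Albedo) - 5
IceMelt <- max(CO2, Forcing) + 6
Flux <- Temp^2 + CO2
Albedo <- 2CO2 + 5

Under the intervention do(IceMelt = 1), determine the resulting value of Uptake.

The intervention breaks the incoming arrows to IceMelt: IceMelt <- max(CO2, Forcing) + 6 no longer applies, and IceMelt = 1.
No directed path runs from IceMelt to Uptake, so Uptake keeps its natural value.
Albedo = 2CO2 + 5  [with CO2=-1]  = 3
Uptake = max(Forcing, Albedo) - 5  [with Forcing=2, Albedo=3]  = -2

-2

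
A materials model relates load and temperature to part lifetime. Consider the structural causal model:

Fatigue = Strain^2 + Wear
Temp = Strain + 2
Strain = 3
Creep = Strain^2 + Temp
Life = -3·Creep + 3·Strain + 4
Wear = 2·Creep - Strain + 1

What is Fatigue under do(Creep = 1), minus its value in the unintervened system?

-26

do(Creep=1) replaces the equation Creep = Strain^2 + Temp with the constant Creep = 1.
Wear = 2·Creep - Strain + 1  [with Creep=1, Strain=3]  = 0
Fatigue = Strain^2 + Wear  [with Strain=3, Wear=0]  = 9
Without intervention: Temp = Strain + 2  [with Strain=3]  = 5; Creep = Strain^2 + Temp  [with Strain=3, Temp=5]  = 14; Wear = 2·Creep - Strain + 1  [with Creep=14, Strain=3]  = 26; Fatigue = Strain^2 + Wear  [with Strain=3, Wear=26]  = 35.
Change = 9 − 35 = -26.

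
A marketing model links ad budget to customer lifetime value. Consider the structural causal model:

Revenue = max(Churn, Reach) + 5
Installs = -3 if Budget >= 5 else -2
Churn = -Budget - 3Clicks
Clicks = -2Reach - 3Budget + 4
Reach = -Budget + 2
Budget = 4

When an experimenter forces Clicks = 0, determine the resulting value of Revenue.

3

The intervention breaks the incoming arrows to Clicks: Clicks = -2Reach - 3Budget + 4 no longer applies, and Clicks = 0.
Reach = -Budget + 2  [with Budget=4]  = -2
Churn = -Budget - 3Clicks  [with Budget=4, Clicks=0]  = -4
Revenue = max(Churn, Reach) + 5  [with Churn=-4, Reach=-2]  = 3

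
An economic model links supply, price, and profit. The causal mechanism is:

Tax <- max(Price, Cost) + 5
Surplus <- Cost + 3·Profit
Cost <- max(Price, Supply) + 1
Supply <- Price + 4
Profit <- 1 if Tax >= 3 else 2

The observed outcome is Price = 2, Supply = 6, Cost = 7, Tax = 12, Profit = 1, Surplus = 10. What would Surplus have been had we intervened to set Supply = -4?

6

Under do(Supply=-4), the mechanism Supply <- Price + 4 is discarded; Supply is fixed at -4.
Cost = max(Price, Supply) + 1  [with Price=2, Supply=-4]  = 3
Tax = max(Price, Cost) + 5  [with Price=2, Cost=3]  = 8
Profit = 1 if Tax >= 3 else 2  [with Tax=8]  = 1
Surplus = Cost + 3·Profit  [with Cost=3, Profit=1]  = 6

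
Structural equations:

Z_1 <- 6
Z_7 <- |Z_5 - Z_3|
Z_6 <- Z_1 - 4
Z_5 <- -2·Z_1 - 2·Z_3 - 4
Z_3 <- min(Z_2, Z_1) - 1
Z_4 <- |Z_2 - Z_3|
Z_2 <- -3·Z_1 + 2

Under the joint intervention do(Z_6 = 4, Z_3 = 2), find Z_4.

Under do(Z_6 = 4, Z_3 = 2), each intervened variable's structural equation is replaced by its fixed value.
Z_2 = -3·Z_1 + 2  [with Z_1=6]  = -16
Z_4 = |Z_2 - Z_3|  [with Z_2=-16, Z_3=2]  = 18

18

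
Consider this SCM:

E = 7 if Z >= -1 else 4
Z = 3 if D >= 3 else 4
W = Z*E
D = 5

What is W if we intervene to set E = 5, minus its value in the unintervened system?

The intervention breaks the incoming arrows to E: E = 7 if Z >= -1 else 4 no longer applies, and E = 5.
Z = 3 if D >= 3 else 4  [with D=5]  = 3
W = Z*E  [with Z=3, E=5]  = 15
Without intervention: Z = 3 if D >= 3 else 4  [with D=5]  = 3; E = 7 if Z >= -1 else 4  [with Z=3]  = 7; W = Z*E  [with Z=3, E=7]  = 21.
Change = 15 − 21 = -6.

-6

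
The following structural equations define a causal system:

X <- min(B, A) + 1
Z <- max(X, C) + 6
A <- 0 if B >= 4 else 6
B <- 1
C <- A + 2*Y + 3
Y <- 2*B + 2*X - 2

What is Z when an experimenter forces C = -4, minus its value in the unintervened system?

The intervention breaks the incoming arrows to C: C <- A + 2*Y + 3 no longer applies, and C = -4.
A = 0 if B >= 4 else 6  [with B=1]  = 6
X = min(B, A) + 1  [with B=1, A=6]  = 2
Z = max(X, C) + 6  [with X=2, C=-4]  = 8
Without intervention: A = 0 if B >= 4 else 6  [with B=1]  = 6; X = min(B, A) + 1  [with B=1, A=6]  = 2; Y = 2*B + 2*X - 2  [with B=1, X=2]  = 4; C = A + 2*Y + 3  [with A=6, Y=4]  = 17; Z = max(X, C) + 6  [with X=2, C=17]  = 23.
Change = 8 − 23 = -15.

-15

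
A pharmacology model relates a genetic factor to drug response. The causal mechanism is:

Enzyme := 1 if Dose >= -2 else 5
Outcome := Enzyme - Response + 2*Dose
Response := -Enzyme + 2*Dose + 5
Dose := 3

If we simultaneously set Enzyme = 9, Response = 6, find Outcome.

9

Setting Enzyme = 9, Response = 6 by intervention discards those variables' equations.
Outcome = Enzyme - Response + 2*Dose  [with Enzyme=9, Response=6, Dose=3]  = 9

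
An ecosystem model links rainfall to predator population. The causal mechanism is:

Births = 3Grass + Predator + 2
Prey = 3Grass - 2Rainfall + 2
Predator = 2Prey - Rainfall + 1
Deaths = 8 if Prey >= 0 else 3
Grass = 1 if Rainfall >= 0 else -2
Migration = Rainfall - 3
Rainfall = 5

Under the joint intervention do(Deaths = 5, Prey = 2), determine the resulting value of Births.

Under do(Deaths = 5, Prey = 2), each intervened variable's structural equation is replaced by its fixed value.
Grass = 1 if Rainfall >= 0 else -2  [with Rainfall=5]  = 1
Predator = 2Prey - Rainfall + 1  [with Prey=2, Rainfall=5]  = 0
Births = 3Grass + Predator + 2  [with Grass=1, Predator=0]  = 5

5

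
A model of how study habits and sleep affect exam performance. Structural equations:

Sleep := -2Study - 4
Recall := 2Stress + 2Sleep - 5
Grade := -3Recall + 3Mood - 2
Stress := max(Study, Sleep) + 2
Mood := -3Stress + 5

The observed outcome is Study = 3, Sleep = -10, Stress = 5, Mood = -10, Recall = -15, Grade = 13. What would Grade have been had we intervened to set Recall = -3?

The intervention breaks the incoming arrows to Recall: Recall := 2Stress + 2Sleep - 5 no longer applies, and Recall = -3.
Sleep = -2Study - 4  [with Study=3]  = -10
Stress = max(Study, Sleep) + 2  [with Study=3, Sleep=-10]  = 5
Mood = -3Stress + 5  [with Stress=5]  = -10
Grade = -3Recall + 3Mood - 2  [with Recall=-3, Mood=-10]  = -23

-23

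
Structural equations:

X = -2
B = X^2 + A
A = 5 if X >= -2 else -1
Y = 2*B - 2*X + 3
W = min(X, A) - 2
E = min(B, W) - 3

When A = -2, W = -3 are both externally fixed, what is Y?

11

The joint intervention fixes A = -2, W = -3, removing each variable's own equation.
B = X^2 + A  [with X=-2, A=-2]  = 2
Y = 2*B - 2*X + 3  [with B=2, X=-2]  = 11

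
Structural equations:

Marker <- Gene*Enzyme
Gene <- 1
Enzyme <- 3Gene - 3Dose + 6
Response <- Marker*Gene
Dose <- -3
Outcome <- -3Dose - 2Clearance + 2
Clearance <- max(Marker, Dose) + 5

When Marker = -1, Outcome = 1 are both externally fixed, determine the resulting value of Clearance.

The joint intervention fixes Marker = -1, Outcome = 1, removing each variable's own equation.
Clearance = max(Marker, Dose) + 5  [with Marker=-1, Dose=-3]  = 4

4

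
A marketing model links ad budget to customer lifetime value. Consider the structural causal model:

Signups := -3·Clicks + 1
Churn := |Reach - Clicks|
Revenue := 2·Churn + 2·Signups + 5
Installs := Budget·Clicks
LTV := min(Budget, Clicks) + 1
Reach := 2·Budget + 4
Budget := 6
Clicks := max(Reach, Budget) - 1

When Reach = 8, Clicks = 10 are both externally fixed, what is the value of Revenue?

Under do(Reach = 8, Clicks = 10), each intervened variable's structural equation is replaced by its fixed value.
Signups = -3·Clicks + 1  [with Clicks=10]  = -29
Churn = |Reach - Clicks|  [with Reach=8, Clicks=10]  = 2
Revenue = 2·Churn + 2·Signups + 5  [with Churn=2, Signups=-29]  = -49

-49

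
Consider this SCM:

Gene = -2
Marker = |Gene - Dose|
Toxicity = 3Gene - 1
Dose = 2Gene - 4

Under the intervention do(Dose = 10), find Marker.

12

The intervention breaks the incoming arrows to Dose: Dose = 2Gene - 4 no longer applies, and Dose = 10.
Marker = |Gene - Dose|  [with Gene=-2, Dose=10]  = 12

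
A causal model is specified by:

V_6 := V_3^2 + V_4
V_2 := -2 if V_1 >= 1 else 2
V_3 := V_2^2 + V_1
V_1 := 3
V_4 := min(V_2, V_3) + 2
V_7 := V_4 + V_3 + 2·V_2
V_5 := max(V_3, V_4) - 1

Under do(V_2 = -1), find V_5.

3

do(V_2=-1) replaces the equation V_2 := -2 if V_1 >= 1 else 2 with the constant V_2 = -1.
V_3 = V_2^2 + V_1  [with V_2=-1, V_1=3]  = 4
V_4 = min(V_2, V_3) + 2  [with V_2=-1, V_3=4]  = 1
V_5 = max(V_3, V_4) - 1  [with V_3=4, V_4=1]  = 3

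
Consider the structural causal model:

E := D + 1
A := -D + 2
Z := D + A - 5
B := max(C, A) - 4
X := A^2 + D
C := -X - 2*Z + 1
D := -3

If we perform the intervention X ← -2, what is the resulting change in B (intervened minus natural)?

Under do(X=-2), the mechanism X := A^2 + D is discarded; X is fixed at -2.
A = -D + 2  [with D=-3]  = 5
Z = D + A - 5  [with D=-3, A=5]  = -3
C = -X - 2*Z + 1  [with X=-2, Z=-3]  = 9
B = max(C, A) - 4  [with C=9, A=5]  = 5
Without intervention: A = -D + 2  [with D=-3]  = 5; Z = D + A - 5  [with D=-3, A=5]  = -3; X = A^2 + D  [with A=5, D=-3]  = 22; C = -X - 2*Z + 1  [with X=22, Z=-3]  = -15; B = max(C, A) - 4  [with C=-15, A=5]  = 1.
Change = 5 − 1 = 4.

4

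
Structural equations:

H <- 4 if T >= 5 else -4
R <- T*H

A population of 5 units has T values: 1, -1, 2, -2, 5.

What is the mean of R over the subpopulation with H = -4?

E[R|H=-4] averages over only the 4 units with H=-4 (T = 1, -1, 2, -2): R = -4, 4, -8, 8, mean 0.

0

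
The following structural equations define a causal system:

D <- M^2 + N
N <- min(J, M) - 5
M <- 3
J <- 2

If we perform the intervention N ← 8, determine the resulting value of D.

17

The intervention breaks the incoming arrows to N: N <- min(J, M) - 5 no longer applies, and N = 8.
D = M^2 + N  [with M=3, N=8]  = 17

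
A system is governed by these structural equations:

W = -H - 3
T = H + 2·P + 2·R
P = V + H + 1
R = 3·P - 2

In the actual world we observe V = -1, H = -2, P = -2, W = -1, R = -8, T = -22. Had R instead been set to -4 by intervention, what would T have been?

-14

The intervention breaks the incoming arrows to R: R = 3·P - 2 no longer applies, and R = -4.
P = V + H + 1  [with V=-1, H=-2]  = -2
T = H + 2·P + 2·R  [with H=-2, P=-2, R=-4]  = -14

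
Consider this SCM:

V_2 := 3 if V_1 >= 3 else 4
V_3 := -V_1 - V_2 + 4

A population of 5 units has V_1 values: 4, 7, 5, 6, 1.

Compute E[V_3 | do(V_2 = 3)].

Every unit gets V_2=3 under the intervention. V_3 values become -3, -6, -4, -5, 0; E[V_3|do(V_2=3)] = -3.6.

-3.6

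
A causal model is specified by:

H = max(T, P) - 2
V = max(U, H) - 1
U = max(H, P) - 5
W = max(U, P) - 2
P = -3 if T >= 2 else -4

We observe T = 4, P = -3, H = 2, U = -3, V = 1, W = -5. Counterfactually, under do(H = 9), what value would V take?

8

do(H=9) replaces the equation H = max(T, P) - 2 with the constant H = 9.
P = -3 if T >= 2 else -4  [with T=4]  = -3
U = max(H, P) - 5  [with H=9, P=-3]  = 4
V = max(U, H) - 1  [with U=4, H=9]  = 8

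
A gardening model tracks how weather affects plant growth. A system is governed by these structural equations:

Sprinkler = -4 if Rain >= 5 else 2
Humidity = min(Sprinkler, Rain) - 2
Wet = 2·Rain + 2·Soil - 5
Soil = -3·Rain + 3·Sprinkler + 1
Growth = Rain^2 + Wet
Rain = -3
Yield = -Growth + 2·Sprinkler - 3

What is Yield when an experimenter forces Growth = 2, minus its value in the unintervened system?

Under do(Growth=2), the mechanism Growth = Rain^2 + Wet is discarded; Growth is fixed at 2.
Sprinkler = -4 if Rain >= 5 else 2  [with Rain=-3]  = 2
Yield = -Growth + 2·Sprinkler - 3  [with Growth=2, Sprinkler=2]  = -1
Without intervention: Sprinkler = -4 if Rain >= 5 else 2  [with Rain=-3]  = 2; Soil = -3·Rain + 3·Sprinkler + 1  [with Rain=-3, Sprinkler=2]  = 16; Wet = 2·Rain + 2·Soil - 5  [with Rain=-3, Soil=16]  = 21; Growth = Rain^2 + Wet  [with Rain=-3, Wet=21]  = 30; Yield = -Growth + 2·Sprinkler - 3  [with Growth=30, Sprinkler=2]  = -29.
Change = -1 − (-29) = 28.

28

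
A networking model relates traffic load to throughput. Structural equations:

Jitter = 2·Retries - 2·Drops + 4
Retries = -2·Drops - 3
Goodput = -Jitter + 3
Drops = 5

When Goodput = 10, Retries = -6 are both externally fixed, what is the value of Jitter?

-18

Setting Goodput = 10, Retries = -6 by intervention discards those variables' equations.
Jitter = 2·Retries - 2·Drops + 4  [with Retries=-6, Drops=5]  = -18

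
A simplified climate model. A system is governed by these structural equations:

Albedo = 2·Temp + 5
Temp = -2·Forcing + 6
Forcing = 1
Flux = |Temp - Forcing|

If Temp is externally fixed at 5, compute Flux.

4

Under do(Temp=5), the mechanism Temp = -2·Forcing + 6 is discarded; Temp is fixed at 5.
Flux = |Temp - Forcing|  [with Temp=5, Forcing=1]  = 4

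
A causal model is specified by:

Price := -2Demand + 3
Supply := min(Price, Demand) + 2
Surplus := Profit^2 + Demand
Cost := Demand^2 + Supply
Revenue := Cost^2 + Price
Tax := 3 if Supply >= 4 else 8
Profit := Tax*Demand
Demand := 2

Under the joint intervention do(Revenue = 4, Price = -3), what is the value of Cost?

3

Setting Revenue = 4, Price = -3 by intervention discards those variables' equations.
Supply = min(Price, Demand) + 2  [with Price=-3, Demand=2]  = -1
Cost = Demand^2 + Supply  [with Demand=2, Supply=-1]  = 3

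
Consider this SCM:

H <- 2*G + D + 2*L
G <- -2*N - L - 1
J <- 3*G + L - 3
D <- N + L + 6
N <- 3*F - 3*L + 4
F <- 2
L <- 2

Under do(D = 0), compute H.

Intervening sets D = 0 and removes its equation (D <- N + L + 6).
N = 3*F - 3*L + 4  [with F=2, L=2]  = 4
G = -2*N - L - 1  [with N=4, L=2]  = -11
H = 2*G + D + 2*L  [with G=-11, D=0, L=2]  = -18

-18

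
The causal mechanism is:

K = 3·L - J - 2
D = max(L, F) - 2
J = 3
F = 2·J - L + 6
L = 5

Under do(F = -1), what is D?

do(F=-1) replaces the equation F = 2·J - L + 6 with the constant F = -1.
D = max(L, F) - 2  [with L=5, F=-1]  = 3

3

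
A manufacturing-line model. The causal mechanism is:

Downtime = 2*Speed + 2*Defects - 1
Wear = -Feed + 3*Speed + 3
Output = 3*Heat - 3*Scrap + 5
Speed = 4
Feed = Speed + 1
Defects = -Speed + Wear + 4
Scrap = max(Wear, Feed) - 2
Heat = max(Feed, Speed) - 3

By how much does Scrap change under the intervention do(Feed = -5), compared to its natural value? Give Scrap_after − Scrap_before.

10

Under do(Feed=-5), the mechanism Feed = Speed + 1 is discarded; Feed is fixed at -5.
Wear = -Feed + 3*Speed + 3  [with Feed=-5, Speed=4]  = 20
Scrap = max(Wear, Feed) - 2  [with Wear=20, Feed=-5]  = 18
Without intervention: Feed = Speed + 1  [with Speed=4]  = 5; Wear = -Feed + 3*Speed + 3  [with Feed=5, Speed=4]  = 10; Scrap = max(Wear, Feed) - 2  [with Wear=10, Feed=5]  = 8.
Change = 18 − 8 = 10.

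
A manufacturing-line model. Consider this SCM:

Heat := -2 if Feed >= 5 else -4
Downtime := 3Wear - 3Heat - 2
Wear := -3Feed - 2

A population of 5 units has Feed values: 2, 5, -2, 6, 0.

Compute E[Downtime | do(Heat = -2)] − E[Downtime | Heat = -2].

The intervention sets Heat=-2 in all 5 units regardless of Feed. Recomputing Downtime per unit gives -20, -47, 16, -56, -2; average -21.8.
Conditioning on Heat=-2 selects the 2 unit(s) with Feed ∈ {5, 6}. Their Downtime values: -47, -56. Mean = -51.5.
Difference = -21.8 − (-51.5) = 29.7.

29.7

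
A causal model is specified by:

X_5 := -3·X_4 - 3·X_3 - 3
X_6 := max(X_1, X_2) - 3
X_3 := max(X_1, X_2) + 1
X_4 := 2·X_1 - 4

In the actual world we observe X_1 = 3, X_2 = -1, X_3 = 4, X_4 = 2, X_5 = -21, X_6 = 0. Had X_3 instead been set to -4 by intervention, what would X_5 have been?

3

do(X_3=-4) replaces the equation X_3 := max(X_1, X_2) + 1 with the constant X_3 = -4.
X_4 = 2·X_1 - 4  [with X_1=3]  = 2
X_5 = -3·X_4 - 3·X_3 - 3  [with X_4=2, X_3=-4]  = 3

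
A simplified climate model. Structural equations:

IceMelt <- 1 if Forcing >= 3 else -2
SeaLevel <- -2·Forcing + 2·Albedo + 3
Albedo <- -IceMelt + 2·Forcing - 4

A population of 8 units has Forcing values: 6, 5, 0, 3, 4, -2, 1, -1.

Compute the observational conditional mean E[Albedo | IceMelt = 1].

4

Observing IceMelt=1 restricts to units where IceMelt's equation naturally yields 1: Forcing ∈ {6, 5, 3, 4}. In that subpopulation Albedo = 7, 5, 1, 3, mean 4.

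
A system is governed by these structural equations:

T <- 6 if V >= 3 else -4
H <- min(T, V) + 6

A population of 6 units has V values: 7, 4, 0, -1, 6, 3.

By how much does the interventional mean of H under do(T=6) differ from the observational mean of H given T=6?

-1.75

do(T=6) breaks T's dependence on V. With T=6 fixed, H across the units is 12, 10, 6, 5, 12, 9, mean 9.
Observing T=6 restricts to units where T's equation naturally yields 6: V ∈ {7, 4, 6, 3}. In that subpopulation H = 12, 10, 12, 9, mean 10.75.
Difference = 9 − 10.75 = -1.75.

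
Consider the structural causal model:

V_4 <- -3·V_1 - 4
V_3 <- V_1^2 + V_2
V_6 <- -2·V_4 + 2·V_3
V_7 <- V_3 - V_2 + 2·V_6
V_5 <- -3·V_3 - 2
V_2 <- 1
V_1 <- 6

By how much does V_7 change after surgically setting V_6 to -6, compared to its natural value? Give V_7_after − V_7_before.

-248

Intervening sets V_6 = -6 and removes its equation (V_6 <- -2·V_4 + 2·V_3).
V_3 = V_1^2 + V_2  [with V_1=6, V_2=1]  = 37
V_7 = V_3 - V_2 + 2·V_6  [with V_3=37, V_2=1, V_6=-6]  = 24
Without intervention: V_3 = V_1^2 + V_2  [with V_1=6, V_2=1]  = 37; V_4 = -3·V_1 - 4  [with V_1=6]  = -22; V_6 = -2·V_4 + 2·V_3  [with V_4=-22, V_3=37]  = 118; V_7 = V_3 - V_2 + 2·V_6  [with V_3=37, V_2=1, V_6=118]  = 272.
Change = 24 − 272 = -248.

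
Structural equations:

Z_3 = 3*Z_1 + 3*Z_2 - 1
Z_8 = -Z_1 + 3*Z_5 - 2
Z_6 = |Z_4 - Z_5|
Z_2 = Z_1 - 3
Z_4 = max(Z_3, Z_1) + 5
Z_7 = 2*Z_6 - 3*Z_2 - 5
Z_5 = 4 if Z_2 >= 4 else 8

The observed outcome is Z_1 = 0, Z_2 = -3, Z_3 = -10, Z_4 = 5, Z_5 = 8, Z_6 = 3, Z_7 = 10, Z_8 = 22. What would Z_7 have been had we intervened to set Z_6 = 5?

14

Intervening sets Z_6 = 5 and removes its equation (Z_6 = |Z_4 - Z_5|).
Z_2 = Z_1 - 3  [with Z_1=0]  = -3
Z_7 = 2*Z_6 - 3*Z_2 - 5  [with Z_6=5, Z_2=-3]  = 14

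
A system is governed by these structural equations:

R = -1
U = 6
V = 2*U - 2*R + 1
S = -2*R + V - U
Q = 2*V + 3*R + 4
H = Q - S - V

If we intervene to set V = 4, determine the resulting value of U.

6

Under do(V=4), the mechanism V = 2*U - 2*R + 1 is discarded; V is fixed at 4.
Since U is not a descendant of the intervened variable, it is unaffected.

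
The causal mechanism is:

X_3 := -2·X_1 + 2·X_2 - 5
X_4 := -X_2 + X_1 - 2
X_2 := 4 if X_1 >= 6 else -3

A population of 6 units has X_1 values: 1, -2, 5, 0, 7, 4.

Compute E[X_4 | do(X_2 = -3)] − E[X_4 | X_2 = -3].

Every unit gets X_2=-3 under the intervention. X_4 values become 2, -1, 6, 1, 8, 5; E[X_4|do(X_2=-3)] = 3.5.
Observing X_2=-3 restricts to units where X_2's equation naturally yields -3: X_1 ∈ {1, -2, 5, 0, 4}. In that subpopulation X_4 = 2, -1, 6, 1, 5, mean 2.6.
Difference = 3.5 − 2.6 = 0.9.

0.9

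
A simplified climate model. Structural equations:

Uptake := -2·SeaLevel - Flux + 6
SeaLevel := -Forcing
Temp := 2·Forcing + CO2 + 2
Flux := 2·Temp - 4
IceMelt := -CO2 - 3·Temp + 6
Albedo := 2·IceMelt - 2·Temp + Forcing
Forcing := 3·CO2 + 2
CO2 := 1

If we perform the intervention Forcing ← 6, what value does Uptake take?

do(Forcing=6) replaces the equation Forcing := 3·CO2 + 2 with the constant Forcing = 6.
Temp = 2·Forcing + CO2 + 2  [with Forcing=6, CO2=1]  = 15
SeaLevel = -Forcing  [with Forcing=6]  = -6
Flux = 2·Temp - 4  [with Temp=15]  = 26
Uptake = -2·SeaLevel - Flux + 6  [with SeaLevel=-6, Flux=26]  = -8

-8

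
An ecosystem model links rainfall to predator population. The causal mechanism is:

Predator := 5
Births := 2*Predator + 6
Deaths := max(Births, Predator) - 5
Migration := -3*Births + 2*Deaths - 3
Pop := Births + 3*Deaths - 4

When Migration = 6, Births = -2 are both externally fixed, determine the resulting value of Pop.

-6

The joint intervention fixes Migration = 6, Births = -2, removing each variable's own equation.
Deaths = max(Births, Predator) - 5  [with Births=-2, Predator=5]  = 0
Pop = Births + 3*Deaths - 4  [with Births=-2, Deaths=0]  = -6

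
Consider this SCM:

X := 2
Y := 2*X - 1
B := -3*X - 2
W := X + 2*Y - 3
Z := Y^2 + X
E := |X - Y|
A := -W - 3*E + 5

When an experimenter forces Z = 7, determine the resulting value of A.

Under do(Z=7), the mechanism Z := Y^2 + X is discarded; Z is fixed at 7.
Since A is not a descendant of the intervened variable, it is unaffected.
Y = 2*X - 1  [with X=2]  = 3
W = X + 2*Y - 3  [with X=2, Y=3]  = 5
E = |X - Y|  [with X=2, Y=3]  = 1
A = -W - 3*E + 5  [with W=5, E=1]  = -3

-3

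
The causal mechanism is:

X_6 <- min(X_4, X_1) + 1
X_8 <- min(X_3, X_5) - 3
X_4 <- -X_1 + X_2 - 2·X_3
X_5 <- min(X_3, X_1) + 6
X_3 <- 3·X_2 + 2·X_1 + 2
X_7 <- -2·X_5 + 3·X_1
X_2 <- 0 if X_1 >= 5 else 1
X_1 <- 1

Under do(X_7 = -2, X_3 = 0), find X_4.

0

The joint intervention fixes X_7 = -2, X_3 = 0, removing each variable's own equation.
X_2 = 0 if X_1 >= 5 else 1  [with X_1=1]  = 1
X_4 = -X_1 + X_2 - 2·X_3  [with X_1=1, X_2=1, X_3=0]  = 0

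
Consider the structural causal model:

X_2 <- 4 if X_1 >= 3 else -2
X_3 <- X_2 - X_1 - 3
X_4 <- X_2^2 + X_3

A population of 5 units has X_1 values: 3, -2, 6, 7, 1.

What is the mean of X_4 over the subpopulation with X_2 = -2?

Conditioning on X_2=-2 selects the 2 unit(s) with X_1 ∈ {-2, 1}. Their X_4 values: 1, -2. Mean = -0.5.

-0.5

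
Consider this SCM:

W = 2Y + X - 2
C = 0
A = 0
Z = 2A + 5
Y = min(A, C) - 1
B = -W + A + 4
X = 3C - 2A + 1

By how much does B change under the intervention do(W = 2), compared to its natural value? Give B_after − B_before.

-5

Intervening sets W = 2 and removes its equation (W = 2Y + X - 2).
B = -W + A + 4  [with W=2, A=0]  = 2
Without intervention: X = 3C - 2A + 1  [with C=0, A=0]  = 1; Y = min(A, C) - 1  [with A=0, C=0]  = -1; W = 2Y + X - 2  [with Y=-1, X=1]  = -3; B = -W + A + 4  [with W=-3, A=0]  = 7.
Change = 2 − 7 = -5.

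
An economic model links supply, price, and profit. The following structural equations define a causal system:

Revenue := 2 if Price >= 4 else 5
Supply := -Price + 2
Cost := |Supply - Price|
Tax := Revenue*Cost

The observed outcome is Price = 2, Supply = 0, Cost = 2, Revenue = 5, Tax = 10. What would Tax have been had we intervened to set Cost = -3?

-15

do(Cost=-3) replaces the equation Cost := |Supply - Price| with the constant Cost = -3.
Revenue = 2 if Price >= 4 else 5  [with Price=2]  = 5
Tax = Revenue*Cost  [with Revenue=5, Cost=-3]  = -15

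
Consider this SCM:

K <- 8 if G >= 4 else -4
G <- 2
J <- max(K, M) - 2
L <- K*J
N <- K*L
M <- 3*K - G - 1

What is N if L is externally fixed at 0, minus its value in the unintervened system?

96

The intervention breaks the incoming arrows to L: L <- K*J no longer applies, and L = 0.
K = 8 if G >= 4 else -4  [with G=2]  = -4
N = K*L  [with K=-4, L=0]  = 0
Without intervention: K = 8 if G >= 4 else -4  [with G=2]  = -4; M = 3*K - G - 1  [with K=-4, G=2]  = -15; J = max(K, M) - 2  [with K=-4, M=-15]  = -6; L = K*J  [with K=-4, J=-6]  = 24; N = K*L  [with K=-4, L=24]  = -96.
Change = 0 − (-96) = 96.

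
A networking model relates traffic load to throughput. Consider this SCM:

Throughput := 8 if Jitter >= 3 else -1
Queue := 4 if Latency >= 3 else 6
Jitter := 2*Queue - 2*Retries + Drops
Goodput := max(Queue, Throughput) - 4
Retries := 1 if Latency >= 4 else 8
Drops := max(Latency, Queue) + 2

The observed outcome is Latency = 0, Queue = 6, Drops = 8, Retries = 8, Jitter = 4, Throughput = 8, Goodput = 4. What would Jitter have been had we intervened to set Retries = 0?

20

Intervening sets Retries = 0 and removes its equation (Retries := 1 if Latency >= 4 else 8).
Queue = 4 if Latency >= 3 else 6  [with Latency=0]  = 6
Drops = max(Latency, Queue) + 2  [with Latency=0, Queue=6]  = 8
Jitter = 2*Queue - 2*Retries + Drops  [with Queue=6, Retries=0, Drops=8]  = 20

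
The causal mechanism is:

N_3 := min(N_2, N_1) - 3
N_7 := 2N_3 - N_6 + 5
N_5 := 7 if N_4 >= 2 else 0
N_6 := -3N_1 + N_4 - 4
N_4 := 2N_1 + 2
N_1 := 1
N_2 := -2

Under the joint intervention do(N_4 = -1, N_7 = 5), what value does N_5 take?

Setting N_4 = -1, N_7 = 5 by intervention discards those variables' equations.
N_5 = 7 if N_4 >= 2 else 0  [with N_4=-1]  = 0

0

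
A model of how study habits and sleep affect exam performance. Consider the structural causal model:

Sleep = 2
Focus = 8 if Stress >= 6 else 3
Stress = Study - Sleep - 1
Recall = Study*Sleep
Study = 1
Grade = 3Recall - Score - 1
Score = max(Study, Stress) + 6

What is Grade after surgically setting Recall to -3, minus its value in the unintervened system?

-15

Intervening sets Recall = -3 and removes its equation (Recall = Study*Sleep).
Stress = Study - Sleep - 1  [with Study=1, Sleep=2]  = -2
Score = max(Study, Stress) + 6  [with Study=1, Stress=-2]  = 7
Grade = 3Recall - Score - 1  [with Recall=-3, Score=7]  = -17
Without intervention: Stress = Study - Sleep - 1  [with Study=1, Sleep=2]  = -2; Score = max(Study, Stress) + 6  [with Study=1, Stress=-2]  = 7; Recall = Study*Sleep  [with Study=1, Sleep=2]  = 2; Grade = 3Recall - Score - 1  [with Recall=2, Score=7]  = -2.
Change = -17 − (-2) = -15.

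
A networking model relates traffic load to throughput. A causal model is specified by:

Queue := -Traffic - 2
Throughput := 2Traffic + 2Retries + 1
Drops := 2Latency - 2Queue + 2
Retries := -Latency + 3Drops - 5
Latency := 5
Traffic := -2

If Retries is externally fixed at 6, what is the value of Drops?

12

The intervention breaks the incoming arrows to Retries: Retries := -Latency + 3Drops - 5 no longer applies, and Retries = 6.
Since Drops is not a descendant of the intervened variable, it is unaffected.
Queue = -Traffic - 2  [with Traffic=-2]  = 0
Drops = 2Latency - 2Queue + 2  [with Latency=5, Queue=0]  = 12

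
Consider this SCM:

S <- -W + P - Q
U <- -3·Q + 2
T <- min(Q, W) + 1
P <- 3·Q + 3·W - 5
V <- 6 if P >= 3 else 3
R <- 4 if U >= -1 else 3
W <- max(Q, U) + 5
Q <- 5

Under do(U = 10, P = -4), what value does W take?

The joint intervention fixes U = 10, P = -4, removing each variable's own equation.
W = max(Q, U) + 5  [with Q=5, U=10]  = 15

15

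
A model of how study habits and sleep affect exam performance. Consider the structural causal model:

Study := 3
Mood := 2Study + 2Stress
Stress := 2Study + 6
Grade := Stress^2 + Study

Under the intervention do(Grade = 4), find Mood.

Under do(Grade=4), the mechanism Grade := Stress^2 + Study is discarded; Grade is fixed at 4.
Since Mood is not a descendant of the intervened variable, it is unaffected.
Stress = 2Study + 6  [with Study=3]  = 12
Mood = 2Study + 2Stress  [with Study=3, Stress=12]  = 30

30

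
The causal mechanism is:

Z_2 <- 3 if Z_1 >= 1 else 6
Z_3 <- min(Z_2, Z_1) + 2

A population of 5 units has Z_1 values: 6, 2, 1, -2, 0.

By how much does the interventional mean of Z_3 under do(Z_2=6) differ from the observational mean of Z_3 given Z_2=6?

2.4

do(Z_2=6) breaks Z_2's dependence on Z_1. With Z_2=6 fixed, Z_3 across the units is 8, 4, 3, 0, 2, mean 3.4.
E[Z_3|Z_2=6] averages over only the 2 units with Z_2=6 (Z_1 = -2, 0): Z_3 = 0, 2, mean 1.
Difference = 3.4 − 1 = 2.4.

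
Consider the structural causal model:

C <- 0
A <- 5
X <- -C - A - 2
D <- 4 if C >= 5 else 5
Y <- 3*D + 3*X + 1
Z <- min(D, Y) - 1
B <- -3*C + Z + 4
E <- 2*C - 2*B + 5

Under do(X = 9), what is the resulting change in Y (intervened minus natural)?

48

do(X=9) replaces the equation X <- -C - A - 2 with the constant X = 9.
D = 4 if C >= 5 else 5  [with C=0]  = 5
Y = 3*D + 3*X + 1  [with D=5, X=9]  = 43
Without intervention: X = -C - A - 2  [with C=0, A=5]  = -7; D = 4 if C >= 5 else 5  [with C=0]  = 5; Y = 3*D + 3*X + 1  [with D=5, X=-7]  = -5.
Change = 43 − (-5) = 48.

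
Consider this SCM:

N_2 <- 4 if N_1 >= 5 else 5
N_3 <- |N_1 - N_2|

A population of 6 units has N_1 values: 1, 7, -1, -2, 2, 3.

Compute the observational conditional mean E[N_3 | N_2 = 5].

E[N_3|N_2=5] averages over only the 5 units with N_2=5 (N_1 = 1, -1, -2, 2, 3): N_3 = 4, 6, 7, 3, 2, mean 4.4.

4.4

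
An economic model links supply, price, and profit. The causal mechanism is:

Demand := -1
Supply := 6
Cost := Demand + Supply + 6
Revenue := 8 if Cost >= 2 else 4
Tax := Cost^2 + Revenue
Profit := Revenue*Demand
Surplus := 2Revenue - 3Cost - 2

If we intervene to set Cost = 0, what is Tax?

4

do(Cost=0) replaces the equation Cost := Demand + Supply + 6 with the constant Cost = 0.
Revenue = 8 if Cost >= 2 else 4  [with Cost=0]  = 4
Tax = Cost^2 + Revenue  [with Cost=0, Revenue=4]  = 4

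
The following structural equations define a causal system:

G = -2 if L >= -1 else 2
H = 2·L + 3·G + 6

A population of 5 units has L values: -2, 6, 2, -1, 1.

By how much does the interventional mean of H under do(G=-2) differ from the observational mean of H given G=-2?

-1.6

The intervention sets G=-2 in all 5 units regardless of L. Recomputing H per unit gives -4, 12, 4, -2, 2; average 2.4.
E[H|G=-2] averages over only the 4 units with G=-2 (L = 6, 2, -1, 1): H = 12, 4, -2, 2, mean 4.
Difference = 2.4 − 4 = -1.6.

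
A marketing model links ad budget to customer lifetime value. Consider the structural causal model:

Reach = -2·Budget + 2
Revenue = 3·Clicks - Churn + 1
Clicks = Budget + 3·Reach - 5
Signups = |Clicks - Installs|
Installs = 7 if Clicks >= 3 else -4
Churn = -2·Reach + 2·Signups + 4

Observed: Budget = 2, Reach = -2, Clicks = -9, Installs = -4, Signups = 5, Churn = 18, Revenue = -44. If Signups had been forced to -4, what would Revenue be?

Under do(Signups=-4), the mechanism Signups = |Clicks - Installs| is discarded; Signups is fixed at -4.
Reach = -2·Budget + 2  [with Budget=2]  = -2
Clicks = Budget + 3·Reach - 5  [with Budget=2, Reach=-2]  = -9
Churn = -2·Reach + 2·Signups + 4  [with Reach=-2, Signups=-4]  = 0
Revenue = 3·Clicks - Churn + 1  [with Clicks=-9, Churn=0]  = -26

-26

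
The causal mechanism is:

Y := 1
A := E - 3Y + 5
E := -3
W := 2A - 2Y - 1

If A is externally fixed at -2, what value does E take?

Under do(A=-2), the mechanism A := E - 3Y + 5 is discarded; A is fixed at -2.
E is not downstream of the intervention, so its value is determined by the original equations.

-3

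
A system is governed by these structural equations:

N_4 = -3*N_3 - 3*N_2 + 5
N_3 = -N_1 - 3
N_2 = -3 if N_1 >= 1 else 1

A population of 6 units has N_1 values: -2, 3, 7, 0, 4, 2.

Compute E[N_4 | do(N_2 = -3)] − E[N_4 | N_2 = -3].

-5

Every unit gets N_2=-3 under the intervention. N_4 values become 17, 32, 44, 23, 35, 29; E[N_4|do(N_2=-3)] = 30.
Observing N_2=-3 restricts to units where N_2's equation naturally yields -3: N_1 ∈ {3, 7, 4, 2}. In that subpopulation N_4 = 32, 44, 35, 29, mean 35.
Difference = 30 − 35 = -5.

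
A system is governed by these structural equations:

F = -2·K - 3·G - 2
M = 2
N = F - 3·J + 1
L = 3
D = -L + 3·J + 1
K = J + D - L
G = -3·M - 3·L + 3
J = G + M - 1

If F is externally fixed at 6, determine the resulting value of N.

do(F=6) replaces the equation F = -2·K - 3·G - 2 with the constant F = 6.
G = -3·M - 3·L + 3  [with M=2, L=3]  = -12
J = G + M - 1  [with G=-12, M=2]  = -11
N = F - 3·J + 1  [with F=6, J=-11]  = 40

40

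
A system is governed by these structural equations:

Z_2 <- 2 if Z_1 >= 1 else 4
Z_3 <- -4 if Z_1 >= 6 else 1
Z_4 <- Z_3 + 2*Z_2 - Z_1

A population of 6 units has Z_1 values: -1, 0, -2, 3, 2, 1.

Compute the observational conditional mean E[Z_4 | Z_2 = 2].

Observing Z_2=2 restricts to units where Z_2's equation naturally yields 2: Z_1 ∈ {3, 2, 1}. In that subpopulation Z_4 = 2, 3, 4, mean 3.

3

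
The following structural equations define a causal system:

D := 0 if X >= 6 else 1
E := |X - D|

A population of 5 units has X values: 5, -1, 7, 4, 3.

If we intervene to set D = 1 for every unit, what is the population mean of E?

do(D=1) breaks D's dependence on X. With D=1 fixed, E across the units is 4, 2, 6, 3, 2, mean 3.4.

3.4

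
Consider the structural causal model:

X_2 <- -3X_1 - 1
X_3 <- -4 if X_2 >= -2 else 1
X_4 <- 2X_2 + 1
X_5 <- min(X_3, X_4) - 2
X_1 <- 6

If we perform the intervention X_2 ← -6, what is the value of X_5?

do(X_2=-6) replaces the equation X_2 <- -3X_1 - 1 with the constant X_2 = -6.
X_3 = -4 if X_2 >= -2 else 1  [with X_2=-6]  = 1
X_4 = 2X_2 + 1  [with X_2=-6]  = -11
X_5 = min(X_3, X_4) - 2  [with X_3=1, X_4=-11]  = -13

-13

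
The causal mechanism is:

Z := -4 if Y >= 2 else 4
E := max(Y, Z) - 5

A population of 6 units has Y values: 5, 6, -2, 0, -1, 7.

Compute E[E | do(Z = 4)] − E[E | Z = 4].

Under do(Z=4), Z's equation is replaced by Z=4 for every unit. Per-unit E: 0, 1, -1, -1, -1, 2. Mean = 0.
E[E|Z=4] averages over only the 3 units with Z=4 (Y = -2, 0, -1): E = -1, -1, -1, mean -1.
Difference = 0 − (-1) = 1.

1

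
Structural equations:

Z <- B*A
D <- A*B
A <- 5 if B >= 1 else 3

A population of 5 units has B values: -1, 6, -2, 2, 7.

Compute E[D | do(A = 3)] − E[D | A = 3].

11.7

Every unit gets A=3 under the intervention. D values become -3, 18, -6, 6, 21; E[D|do(A=3)] = 7.2.
Observing A=3 restricts to units where A's equation naturally yields 3: B ∈ {-1, -2}. In that subpopulation D = -3, -6, mean -4.5.
Difference = 7.2 − (-4.5) = 11.7.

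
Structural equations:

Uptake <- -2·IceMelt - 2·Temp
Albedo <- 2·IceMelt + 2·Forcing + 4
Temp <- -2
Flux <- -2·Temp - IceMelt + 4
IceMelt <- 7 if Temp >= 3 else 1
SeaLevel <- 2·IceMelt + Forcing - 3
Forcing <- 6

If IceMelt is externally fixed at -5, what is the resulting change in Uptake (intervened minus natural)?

12

The intervention breaks the incoming arrows to IceMelt: IceMelt <- 7 if Temp >= 3 else 1 no longer applies, and IceMelt = -5.
Uptake = -2·IceMelt - 2·Temp  [with IceMelt=-5, Temp=-2]  = 14
Without intervention: IceMelt = 7 if Temp >= 3 else 1  [with Temp=-2]  = 1; Uptake = -2·IceMelt - 2·Temp  [with IceMelt=1, Temp=-2]  = 2.
Change = 14 − 2 = 12.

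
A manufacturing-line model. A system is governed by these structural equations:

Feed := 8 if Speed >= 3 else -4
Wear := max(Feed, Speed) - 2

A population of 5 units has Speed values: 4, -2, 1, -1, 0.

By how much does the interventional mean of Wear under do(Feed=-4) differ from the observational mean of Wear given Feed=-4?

The intervention sets Feed=-4 in all 5 units regardless of Speed. Recomputing Wear per unit gives 2, -4, -1, -3, -2; average -1.6.
E[Wear|Feed=-4] averages over only the 4 units with Feed=-4 (Speed = -2, 1, -1, 0): Wear = -4, -1, -3, -2, mean -2.5.
Difference = -1.6 − (-2.5) = 0.9.

0.9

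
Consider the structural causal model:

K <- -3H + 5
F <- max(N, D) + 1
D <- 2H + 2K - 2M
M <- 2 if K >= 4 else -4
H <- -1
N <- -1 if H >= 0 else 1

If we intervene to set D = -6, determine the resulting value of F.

Under do(D=-6), the mechanism D <- 2H + 2K - 2M is discarded; D is fixed at -6.
N = -1 if H >= 0 else 1  [with H=-1]  = 1
F = max(N, D) + 1  [with N=1, D=-6]  = 2

2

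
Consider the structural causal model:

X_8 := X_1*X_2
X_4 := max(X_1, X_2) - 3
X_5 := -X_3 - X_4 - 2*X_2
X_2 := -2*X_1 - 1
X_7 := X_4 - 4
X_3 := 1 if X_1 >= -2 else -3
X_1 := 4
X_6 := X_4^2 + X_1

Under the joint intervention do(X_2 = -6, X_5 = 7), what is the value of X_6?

5

Setting X_2 = -6, X_5 = 7 by intervention discards those variables' equations.
X_4 = max(X_1, X_2) - 3  [with X_1=4, X_2=-6]  = 1
X_6 = X_4^2 + X_1  [with X_4=1, X_1=4]  = 5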